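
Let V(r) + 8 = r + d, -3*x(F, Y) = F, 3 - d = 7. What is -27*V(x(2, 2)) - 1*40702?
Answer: -40360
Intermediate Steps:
d = -4 (d = 3 - 1*7 = 3 - 7 = -4)
x(F, Y) = -F/3
V(r) = -12 + r (V(r) = -8 + (r - 4) = -8 + (-4 + r) = -12 + r)
-27*V(x(2, 2)) - 1*40702 = -27*(-12 - ⅓*2) - 1*40702 = -27*(-12 - ⅔) - 40702 = -27*(-38/3) - 40702 = 342 - 40702 = -40360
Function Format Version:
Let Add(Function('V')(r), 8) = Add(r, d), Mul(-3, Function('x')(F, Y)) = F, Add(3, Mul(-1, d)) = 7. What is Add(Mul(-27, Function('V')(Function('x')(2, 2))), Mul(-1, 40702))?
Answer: -40360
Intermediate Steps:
d = -4 (d = Add(3, Mul(-1, 7)) = Add(3, -7) = -4)
Function('x')(F, Y) = Mul(Rational(-1, 3), F)
Function('V')(r) = Add(-12, r) (Function('V')(r) = Add(-8, Add(r, -4)) = Add(-8, Add(-4, r)) = Add(-12, r))
Add(Mul(-27, Function('V')(Function('x')(2, 2))), Mul(-1, 40702)) = Add(Mul(-27, Add(-12, Mul(Rational(-1, 3), 2))), Mul(-1, 40702)) = Add(Mul(-27, Add(-12, Rational(-2, 3))), -40702) = Add(Mul(-27, Rational(-38, 3)), -40702) = Add(342, -40702) = -40360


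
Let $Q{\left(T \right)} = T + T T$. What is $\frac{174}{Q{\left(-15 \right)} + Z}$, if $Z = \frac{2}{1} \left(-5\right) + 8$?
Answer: $\frac{87}{104} \approx 0.83654$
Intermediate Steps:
$Z = -2$ ($Z = 2 \cdot 1 \left(-5\right) + 8 = 2 \left(-5\right) + 8 = -10 + 8 = -2$)
$Q{\left(T \right)} = T + T^{2}$
$\frac{174}{Q{\left(-15 \right)} + Z} = \frac{174}{- 15 \left(1 - 15\right) - 2} = \frac{174}{\left(-15\right) \left(-14\right) - 2} = \frac{174}{210 - 2} = \frac{174}{208} = 174 \cdot \frac{1}{208} = \frac{87}{104}$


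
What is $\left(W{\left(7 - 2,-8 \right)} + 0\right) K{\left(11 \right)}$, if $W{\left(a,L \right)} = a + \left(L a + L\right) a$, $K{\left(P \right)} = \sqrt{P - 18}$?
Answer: $- 235 i \sqrt{7} \approx - 621.75 i$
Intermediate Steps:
$K{\left(P \right)} = \sqrt{-18 + P}$
$W{\left(a,L \right)} = a + a \left(L + L a\right)$ ($W{\left(a,L \right)} = a + \left(L + L a\right) a = a + a \left(L + L a\right)$)
$\left(W{\left(7 - 2,-8 \right)} + 0\right) K{\left(11 \right)} = \left(\left(7 - 2\right) \left(1 - 8 - 8 \left(7 - 2\right)\right) + 0\right) \sqrt{-18 + 11} = \left(5 \left(1 - 8 - 40\right) + 0\right) \sqrt{-7} = \left(5 \left(1 - 8 - 40\right) + 0\right) i \sqrt{7} = \left(5 \left(-47\right) + 0\right) i \sqrt{7} = \left(-235 + 0\right) i \sqrt{7} = - 235 i \sqrt{7}$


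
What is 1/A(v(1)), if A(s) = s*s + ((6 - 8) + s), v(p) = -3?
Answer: ¼ ≈ 0.25000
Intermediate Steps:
A(s) = -2 + s + s² (A(s) = s² + (-2 + s) = -2 + s + s²)
1/A(v(1)) = 1/(-2 - 3 + (-3)²) = 1/(-2 - 3 + 9) = 1/4 = ¼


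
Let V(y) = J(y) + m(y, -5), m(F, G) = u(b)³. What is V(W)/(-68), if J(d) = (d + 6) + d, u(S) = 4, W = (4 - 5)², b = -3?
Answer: -18/17 ≈ -1.0588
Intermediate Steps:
W = 1 (W = (-1)² = 1)
J(d) = 6 + 2*d (J(d) = (6 + d) + d = 6 + 2*d)
m(F, G) = 64 (m(F, G) = 4³ = 64)
V(y) = 70 + 2*y (V(y) = (6 + 2*y) + 64 = 70 + 2*y)
V(W)/(-68) = (70 + 2*1)/(-68) = (70 + 2)*(-1/68) = 72*(-1/68) = -18/17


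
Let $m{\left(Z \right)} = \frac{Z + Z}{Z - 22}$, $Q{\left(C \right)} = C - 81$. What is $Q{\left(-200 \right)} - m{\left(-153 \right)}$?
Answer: $- \frac{49481}{175} \approx -282.75$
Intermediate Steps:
$Q{\left(C \right)} = -81 + C$
$m{\left(Z \right)} = \frac{2 Z}{-22 + Z}$
$Q{\left(-200 \right)} - m{\left(-153 \right)} = \left(-81 - 200\right) - 2 \left(-153\right) \frac{1}{-22 - 153} = -281 - 2 \left(-153\right) \frac{1}{-175} = -281 - 2 \left(-153\right) \left(- \frac{1}{175}\right) = -281 - \frac{306}{175} = - \frac{49481}{175}$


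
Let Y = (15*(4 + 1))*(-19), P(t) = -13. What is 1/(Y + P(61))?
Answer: -1/1438 ≈ -0.00069541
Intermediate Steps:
Y = -1425 (Y = (15*5)*(-19) = 75*(-19) = -1425)
1/(Y + P(61)) = 1/(-1425 - 13) = 1/(-1438) = -1/1438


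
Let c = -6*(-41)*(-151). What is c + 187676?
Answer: 150530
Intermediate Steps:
c = -37146 (c = 246*(-151) = -37146)
c + 187676 = -37146 + 187676 = 150530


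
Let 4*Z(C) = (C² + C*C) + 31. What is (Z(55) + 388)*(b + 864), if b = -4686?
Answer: -14586663/2 ≈ -7.2933e+6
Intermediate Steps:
Z(C) = 31/4 + C²/2 (Z(C) = ((C² + C*C) + 31)/4 = ((C² + C²) + 31)/4 = (2*C² + 31)/4 = (31 + 2*C²)/4 = 31/4 + C²/2)
(Z(55) + 388)*(b + 864) = ((31/4 + (½)*55²) + 388)*(-4686 + 864) = ((31/4 + (½)*3025) + 388)*(-3822) = ((31/4 + 3025/2) + 388)*(-3822) = (6081/4 + 388)*(-3822) = (7633/4)*(-3822) = -14586663/2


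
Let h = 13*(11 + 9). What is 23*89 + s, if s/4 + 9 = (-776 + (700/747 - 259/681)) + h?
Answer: -8609521/169569 ≈ -50.773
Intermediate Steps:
h = 260 (h = 13*20 = 260)
s = -355717264/169569 (s = -36 + 4*((-776 + (700/747 - 259/681)) + 260) = -36 + 4*((-776 + 94409/169569) + 260) = -36 + 4*(-131491135/169569 + 260) = -36 + 4*(-87403195/169569) = -36 - 349612780/169569 = -355717264/169569 ≈ -2097.8)
23*89 + s = 23*89 - 355717264/169569 = 2047 - 355717264/169569 = -8609521/169569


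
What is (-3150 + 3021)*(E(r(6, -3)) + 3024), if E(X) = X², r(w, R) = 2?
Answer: -390612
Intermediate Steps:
(-3150 + 3021)*(E(r(6, -3)) + 3024) = (-3150 + 3021)*(2² + 3024) = -129*(4 + 3024) = -129*3028 = -390612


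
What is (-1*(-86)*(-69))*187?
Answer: -1109658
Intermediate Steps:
(-1*(-86)*(-69))*187 = (86*(-69))*187 = -5934*187 = -1109658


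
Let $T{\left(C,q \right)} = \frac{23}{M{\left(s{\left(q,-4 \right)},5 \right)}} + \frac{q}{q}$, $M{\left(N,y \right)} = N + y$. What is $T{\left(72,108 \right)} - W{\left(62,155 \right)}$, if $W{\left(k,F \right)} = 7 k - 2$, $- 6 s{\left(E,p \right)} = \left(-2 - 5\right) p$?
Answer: $-362$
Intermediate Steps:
$s{\left(E,p \right)} = \frac{7 p}{6}$ ($s{\left(E,p \right)} = - \frac{\left(-2 - 5\right) p}{6} = - \frac{\left(-7\right) p}{6} = \frac{7 p}{6}$)
$W{\left(k,F \right)} = -2 + 7 k$
$T{\left(C,q \right)} = 70$ ($T{\left(C,q \right)} = \frac{23}{\frac{7}{6} \left(-4\right) + 5} + \frac{q}{q} = \frac{23}{- \frac{14}{3} + 5} + 1 = 23 \frac{1}{\frac{1}{3}} + 1 = 23 \cdot 3 + 1 = 69 + 1 = 70$)
$T{\left(72,108 \right)} - W{\left(62,155 \right)} = 70 - \left(-2 + 7 \cdot 62\right) = 70 - \left(-2 + 434\right) = 70 - 432 = -362$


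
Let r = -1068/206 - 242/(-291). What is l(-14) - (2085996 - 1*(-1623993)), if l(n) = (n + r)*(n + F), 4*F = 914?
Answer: -37105831534/9991 ≈ -3.7139e+6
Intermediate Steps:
r = -130468/29973 (r = -1068*1/206 - 242*(-1/291) = -534/103 + 242/291 = -130468/29973 ≈ -4.3529)
F = 457/2 (F = (¼)*914 = 457/2 ≈ 228.50)
l(n) = (-130468/29973 + n)*(457/2 + n) (l(n) = (n - 130468/29973)*(n + 457/2) = (-130468/29973 + n)*(457/2 + n))
l(-14) - (2085996 - 1*(-1623993)) = (-29811938/29973 + (-14)² + (13436725/59946)*(-14)) - (2085996 - 1*(-1623993)) = (-29811938/29973 + 196 - 94057075/29973) - (2085996 + 1623993) = -39331435/9991 - 1*3709989 = -39331435/9991 - 3709989 = -37105831534/9991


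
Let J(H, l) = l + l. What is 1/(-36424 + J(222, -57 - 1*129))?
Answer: -1/36796 ≈ -2.7177e-5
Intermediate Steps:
J(H, l) = 2*l
1/(-36424 + J(222, -57 - 1*129)) = 1/(-36424 + 2*(-57 - 1*129)) = 1/(-36424 + 2*(-57 - 129)) = 1/(-36424 + 2*(-186)) = 1/(-36424 - 372) = 1/(-36796) = -1/36796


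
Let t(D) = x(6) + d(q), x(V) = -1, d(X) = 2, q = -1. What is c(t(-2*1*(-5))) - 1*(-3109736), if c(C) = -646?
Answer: 3109090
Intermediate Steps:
t(D) = 1 (t(D) = -1 + 2 = 1)
c(t(-2*1*(-5))) - 1*(-3109736) = -646 - 1*(-3109736) = -646 + 3109736 = 3109090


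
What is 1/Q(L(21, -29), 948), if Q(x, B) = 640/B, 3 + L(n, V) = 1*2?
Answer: 237/160 ≈ 1.4813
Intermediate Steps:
L(n, V) = -1 (L(n, V) = -3 + 1*2 = -3 + 2 = -1)
1/Q(L(21, -29), 948) = 1/(640/948) = 1/(640*(1/948)) = 1/(160/237) = 237/160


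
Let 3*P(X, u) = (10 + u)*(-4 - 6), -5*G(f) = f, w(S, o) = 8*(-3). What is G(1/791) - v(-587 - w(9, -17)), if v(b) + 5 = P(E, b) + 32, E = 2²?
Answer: -22191508/11865 ≈ -1870.3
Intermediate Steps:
w(S, o) = -24
G(f) = -f/5
E = 4
P(X, u) = -100/3 - 10*u/3 (P(X, u) = ((10 + u)*(-4 - 6))/3 = ((10 + u)*(-10))/3 = (-100 - 10*u)/3 = -100/3 - 10*u/3)
v(b) = -19/3 - 10*b/3 (v(b) = -5 + ((-100/3 - 10*b/3) + 32) = -5 + (-4/3 - 10*b/3) = -19/3 - 10*b/3)
G(1/791) - v(-587 - w(9, -17)) = -⅕/791 - (-19/3 - 10*(-587 - 1*(-24))/3) = -⅕*1/791 - (-19/3 - 10*(-587 + 24)/3) = -1/3955 - (-19/3 - 10/3*(-563)) = -1/3955 - (-19/3 + 5630/3) = -1/3955 - 1*5611/3 = -1/3955 - 5611/3 = -22191508/11865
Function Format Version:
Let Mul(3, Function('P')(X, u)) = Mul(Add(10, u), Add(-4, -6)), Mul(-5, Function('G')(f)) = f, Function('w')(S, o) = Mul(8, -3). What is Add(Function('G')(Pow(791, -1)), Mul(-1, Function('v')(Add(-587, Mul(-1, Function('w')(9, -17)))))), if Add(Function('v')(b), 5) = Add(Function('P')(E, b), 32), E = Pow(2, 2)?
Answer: Rational(-22191508, 11865) ≈ -1870.3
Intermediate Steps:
Function('w')(S, o) = -24
Function('G')(f) = Mul(Rational(-1, 5), f)
E = 4
Function('P')(X, u) = Add(Rational(-100, 3), Mul(Rational(-10, 3), u)) (Function('P')(X, u) = Mul(Rational(1, 3), Mul(Add(10, u), Add(-4, -6))) = Mul(Rational(1, 3), Mul(Add(10, u), -10)) = Mul(Rational(1, 3), Add(-100, Mul(-10, u))) = Add(Rational(-100, 3), Mul(Rational(-10, 3), u)))
Function('v')(b) = Add(Rational(-19, 3), Mul(Rational(-10, 3), b)) (Function('v')(b) = Add(-5, Add(Add(Rational(-100, 3), Mul(Rational(-10, 3), b)), 32)) = Add(-5, Add(Rational(-4, 3), Mul(Rational(-10, 3), b))) = Add(Rational(-19, 3), Mul(Rational(-10, 3), b)))
Add(Function('G')(Pow(791, -1)), Mul(-1, Function('v')(Add(-587, Mul(-1, Function('w')(9, -17)))))) = Add(Mul(Rational(-1, 5), Pow(791, -1)), Mul(-1, Add(Rational(-19, 3), Mul(Rational(-10, 3), Add(-587, Mul(-1, -24)))))) = Add(Mul(Rational(-1, 5), Rational(1, 791)), Mul(-1, Add(Rational(-19, 3), Mul(Rational(-10, 3), Add(-587, 24))))) = Add(Rational(-1, 3955), Mul(-1, Add(Rational(-19, 3), Mul(Rational(-10, 3), -563)))) = Add(Rational(-1, 3955), Mul(-1, Add(Rational(-19, 3), Rational(5630, 3)))) = Add(Rational(-1, 3955), Mul(-1, Rational(5611, 3))) = Add(Rational(-1, 3955), Rational(-5611, 3)) = Rational(-22191508, 11865)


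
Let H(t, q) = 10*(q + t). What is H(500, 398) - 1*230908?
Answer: -221928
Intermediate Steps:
H(t, q) = 10*q + 10*t
H(500, 398) - 1*230908 = (10*398 + 10*500) - 1*230908 = (3980 + 5000) - 230908 = 8980 - 230908 = -221928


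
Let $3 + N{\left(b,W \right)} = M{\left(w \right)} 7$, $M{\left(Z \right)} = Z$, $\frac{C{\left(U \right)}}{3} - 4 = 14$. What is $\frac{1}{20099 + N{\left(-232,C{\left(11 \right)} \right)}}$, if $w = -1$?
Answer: $\frac{1}{20089} \approx 4.9778 \cdot 10^{-5}$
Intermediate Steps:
$C{\left(U \right)} = 54$ ($C{\left(U \right)} = 12 + 3 \cdot 14 = 12 + 42 = 54$)
$N{\left(b,W \right)} = -10$ ($N{\left(b,W \right)} = -3 - 7 = -10$)
$\frac{1}{20099 + N{\left(-232,C{\left(11 \right)} \right)}} = \frac{1}{20099 - 10} = \frac{1}{20089}$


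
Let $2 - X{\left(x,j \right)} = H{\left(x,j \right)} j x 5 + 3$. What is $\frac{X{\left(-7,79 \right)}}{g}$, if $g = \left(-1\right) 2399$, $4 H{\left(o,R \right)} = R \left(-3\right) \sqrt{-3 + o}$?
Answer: $\frac{1}{2399} + \frac{655305 i \sqrt{10}}{9596} \approx 0.00041684 + 215.95 i$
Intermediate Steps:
$H{\left(o,R \right)} = - \frac{3 R \sqrt{-3 + o}}{4}$ ($H{\left(o,R \right)} = \frac{R \left(-3\right) \sqrt{-3 + o}}{4} = \frac{- 3 R \sqrt{-3 + o}}{4} = \frac{\left(-3\right) R \sqrt{-3 + o}}{4} = - \frac{3 R \sqrt{-3 + o}}{4}$)
$X{\left(x,j \right)} = -1 + \frac{15 x j^{2} \sqrt{-3 + x}}{4}$ ($X{\left(x,j \right)} = 2 - \left(- \frac{3 j \sqrt{-3 + x}}{4} j x 5 + 3\right) = 2 - \left(- \frac{3 j \sqrt{-3 + x}}{4} \cdot 5 j x + 3\right) = 2 - \left(- \frac{15 x j^{2} \sqrt{-3 + x}}{4} + 3\right) = 2 - \left(3 - \frac{15 x j^{2} \sqrt{-3 + x}}{4}\right) = 2 + \left(-3 + \frac{15 x j^{2} \sqrt{-3 + x}}{4}\right) = -1 + \frac{15 x j^{2} \sqrt{-3 + x}}{4}$)
$g = -2399$
$\frac{X{\left(-7,79 \right)}}{g} = \frac{-1 + \frac{15}{4} \left(-7\right) 79^{2} \sqrt{-3 - 7}}{-2399} = \left(-1 + \frac{15}{4} \left(-7\right) 6241 \sqrt{-10}\right) \left(- \frac{1}{2399}\right) = \left(-1 + \frac{15}{4} \left(-7\right) 6241 i \sqrt{10}\right) \left(- \frac{1}{2399}\right) = \left(-1 - \frac{655305 i \sqrt{10}}{4}\right) \left(- \frac{1}{2399}\right) = \frac{1}{2399} + \frac{655305 i \sqrt{10}}{9596}$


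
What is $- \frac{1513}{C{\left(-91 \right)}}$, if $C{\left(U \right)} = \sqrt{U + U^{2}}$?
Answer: $- \frac{1513 \sqrt{910}}{2730} \approx -16.718$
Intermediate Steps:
$- \frac{1513}{C{\left(-91 \right)}} = - \frac{1513}{\sqrt{- 91 \left(1 - 91\right)}} = - \frac{1513}{\sqrt{\left(-91\right) \left(-90\right)}} = - \frac{1513}{\sqrt{8190}} = - \frac{1513}{3 \sqrt{910}} = - 1513 \frac{\sqrt{910}}{2730} = - \frac{1513 \sqrt{910}}{2730}$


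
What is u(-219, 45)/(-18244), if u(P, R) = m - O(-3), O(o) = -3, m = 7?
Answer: -5/9122 ≈ -0.00054813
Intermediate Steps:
u(P, R) = 10 (u(P, R) = 7 - 1*(-3) = 7 + 3 = 10)
u(-219, 45)/(-18244) = 10/(-18244) = 10*(-1/18244) = -5/9122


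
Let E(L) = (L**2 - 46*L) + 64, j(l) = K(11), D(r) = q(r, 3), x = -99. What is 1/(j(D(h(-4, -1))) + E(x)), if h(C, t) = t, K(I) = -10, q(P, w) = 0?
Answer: 1/14409 ≈ 6.9401e-5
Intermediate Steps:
D(r) = 0
j(l) = -10
E(L) = 64 + L**2 - 46*L
1/(j(D(h(-4, -1))) + E(x)) = 1/(-10 + (64 + (-99)**2 - 46*(-99))) = 1/(-10 + (64 + 9801 + 4554)) = 1/(-10 + 14419) = 1/14409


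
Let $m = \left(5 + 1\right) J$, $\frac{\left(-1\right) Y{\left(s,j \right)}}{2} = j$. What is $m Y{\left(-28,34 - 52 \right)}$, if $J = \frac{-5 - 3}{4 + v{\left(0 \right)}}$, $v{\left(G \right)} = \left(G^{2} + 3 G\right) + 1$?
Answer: $- \frac{1728}{5} \approx -345.6$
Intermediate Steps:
$Y{\left(s,j \right)} = - 2 j$
$v{\left(G \right)} = 1 + G^{2} + 3 G$
$J = - \frac{8}{5}$ ($J = \frac{-5 - 3}{4 + \left(1 + 0^{2} + 3 \cdot 0\right)} = - \frac{8}{4 + \left(1 + 0 + 0\right)} = - \frac{8}{4 + 1} = - \frac{8}{5} \approx -1.6$)
$m = - \frac{48}{5}$ ($m = \left(5 + 1\right) \left(- \frac{8}{5}\right) = 6 \left(- \frac{8}{5}\right) = - \frac{48}{5} \approx -9.6$)
$m Y{\left(-28,34 - 52 \right)} = - \frac{48 \left(- 2 \left(34 - 52\right)\right)}{5} = - \frac{48 \left(\left(-2\right) \left(-18\right)\right)}{5} = \left(- \frac{48}{5}\right) 36 = - \frac{1728}{5}$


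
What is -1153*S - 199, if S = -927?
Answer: 1068632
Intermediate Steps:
-1153*S - 199 = -1153*(-927) - 199 = 1068831 - 199 = 1068632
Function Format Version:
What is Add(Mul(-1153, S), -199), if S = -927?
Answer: 1068632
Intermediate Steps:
Add(Mul(-1153, S), -199) = Add(Mul(-1153, -927), -199) = Add(1068831, -199) = 1068632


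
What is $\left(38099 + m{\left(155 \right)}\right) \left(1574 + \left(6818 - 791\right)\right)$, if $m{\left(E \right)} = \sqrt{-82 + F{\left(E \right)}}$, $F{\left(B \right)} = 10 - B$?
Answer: $289590499 + 7601 i \sqrt{227} \approx 2.8959 \cdot 10^{8} + 1.1452 \cdot 10^{5} i$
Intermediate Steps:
$m{\left(E \right)} = \sqrt{-72 - E}$ ($m{\left(E \right)} = \sqrt{-82 - \left(-10 + E\right)} = \sqrt{-72 - E}$)
$\left(38099 + m{\left(155 \right)}\right) \left(1574 + \left(6818 - 791\right)\right) = \left(38099 + \sqrt{-72 - 155}\right) \left(1574 + \left(6818 - 791\right)\right) = \left(38099 + \sqrt{-72 - 155}\right) \left(1574 + 6027\right) = \left(38099 + \sqrt{-227}\right) 7601 = \left(38099 + i \sqrt{227}\right) 7601 = 289590499 + 7601 i \sqrt{227}$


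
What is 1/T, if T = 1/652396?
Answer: 652396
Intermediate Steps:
T = 1/652396 ≈ 1.5328e-6
1/T = 1/(1/652396) = 652396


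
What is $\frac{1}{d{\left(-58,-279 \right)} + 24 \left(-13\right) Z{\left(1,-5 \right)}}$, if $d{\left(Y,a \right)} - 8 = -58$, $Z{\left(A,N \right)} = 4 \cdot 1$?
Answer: $- \frac{1}{1298} \approx -0.00077042$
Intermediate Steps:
$Z{\left(A,N \right)} = 4$
$d{\left(Y,a \right)} = -50$ ($d{\left(Y,a \right)} = 8 - 58 = -50$)
$\frac{1}{d{\left(-58,-279 \right)} + 24 \left(-13\right) Z{\left(1,-5 \right)}} = \frac{1}{-50 + 24 \left(-13\right) 4} = \frac{1}{-50 - 1248} = \frac{1}{-1298} = - \frac{1}{1298}$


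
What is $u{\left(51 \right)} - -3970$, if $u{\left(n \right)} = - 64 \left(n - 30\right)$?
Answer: $2626$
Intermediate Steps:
$u{\left(n \right)} = 1920 - 64 n$ ($u{\left(n \right)} = - 64 \left(-30 + n\right) = 1920 - 64 n$)
$u{\left(51 \right)} - -3970 = \left(1920 - 3264\right) - -3970 = \left(1920 - 3264\right) + 3970 = -1344 + 3970 = 2626$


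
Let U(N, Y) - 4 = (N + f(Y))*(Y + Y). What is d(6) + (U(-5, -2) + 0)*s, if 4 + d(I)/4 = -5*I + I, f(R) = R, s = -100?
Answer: -3312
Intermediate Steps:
d(I) = -16 - 16*I (d(I) = -16 + 4*(-5*I + I) = -16 + 4*(-4*I) = -16 - 16*I)
U(N, Y) = 4 + 2*Y*(N + Y) (U(N, Y) = 4 + (N + Y)*(Y + Y) = 4 + (N + Y)*(2*Y) = 4 + 2*Y*(N + Y))
d(6) + (U(-5, -2) + 0)*s = (-16 - 16*6) + ((4 + 2*(-2)² + 2*(-5)*(-2)) + 0)*(-100) = (-16 - 96) + ((4 + 2*4 + 20) + 0)*(-100) = -112 + ((4 + 8 + 20) + 0)*(-100) = -112 + (32 + 0)*(-100) = -112 + 32*(-100) = -112 - 3200 = -3312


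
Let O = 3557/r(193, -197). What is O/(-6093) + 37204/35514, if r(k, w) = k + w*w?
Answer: 491166775147/468862113978 ≈ 1.0476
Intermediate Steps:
r(k, w) = k + w²
O = 3557/39002 (O = 3557/(193 + (-197)²) = 3557/(193 + 38809) = 3557/39002 ≈ 0.091200)
O/(-6093) + 37204/35514 = (3557/39002)/(-6093) + 37204/35514 = (3557/39002)*(-1/6093) + 37204*(1/35514) = -3557/237639186 + 18602/17757 = 491166775147/468862113978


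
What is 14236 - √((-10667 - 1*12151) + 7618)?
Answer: 14236 - 20*I*√38 ≈ 14236.0 - 123.29*I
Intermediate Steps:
14236 - √((-10667 - 1*12151) + 7618) = 14236 - √((-10667 - 12151) + 7618) = 14236 - √(-22818 + 7618) = 14236 - √(-15200) = 14236 - 20*I*√38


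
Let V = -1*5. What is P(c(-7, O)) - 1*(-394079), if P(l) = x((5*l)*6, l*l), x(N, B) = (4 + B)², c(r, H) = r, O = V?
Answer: 396888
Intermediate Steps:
V = -5
O = -5
P(l) = (4 + l²)² (P(l) = (4 + l*l)² = (4 + l²)²)
P(c(-7, O)) - 1*(-394079) = (4 + (-7)²)² - 1*(-394079) = (4 + 49)² + 394079 = 53² + 394079 = 2809 + 394079 = 396888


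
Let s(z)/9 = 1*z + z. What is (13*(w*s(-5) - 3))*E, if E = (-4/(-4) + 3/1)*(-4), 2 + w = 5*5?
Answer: 431184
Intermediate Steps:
w = 23 (w = -2 + 5*5 = -2 + 25 = 23)
s(z) = 18*z (s(z) = 9*(1*z + z) = 9*(z + z) = 9*(2*z) = 18*z)
E = -16 (E = (-4*(-1/4) + 3*1)*(-4) = (1 + 3)*(-4) = 4*(-4) = -16)
(13*(w*s(-5) - 3))*E = (13*(23*(18*(-5)) - 3))*(-16) = (13*(23*(-90) - 3))*(-16) = (13*(-2070 - 3))*(-16) = (13*(-2073))*(-16) = -26949*(-16) = 431184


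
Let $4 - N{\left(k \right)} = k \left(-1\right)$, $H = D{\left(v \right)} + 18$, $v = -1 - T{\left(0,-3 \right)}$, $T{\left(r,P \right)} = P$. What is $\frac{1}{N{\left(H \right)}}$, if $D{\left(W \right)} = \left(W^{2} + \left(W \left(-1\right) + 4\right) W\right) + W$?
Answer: $\frac{1}{32} \approx 0.03125$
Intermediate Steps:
$v = 2$ ($v = -1 - -3 = -1 + 3 = 2$)
$D{\left(W \right)} = W + W^{2} + W \left(4 - W\right)$ ($D{\left(W \right)} = \left(W^{2} + \left(- W + 4\right) W\right) + W = \left(W^{2} + \left(4 - W\right) W\right) + W = \left(W^{2} + W \left(4 - W\right)\right) + W = W + W^{2} + W \left(4 - W\right)$)
$H = 28$ ($H = 5 \cdot 2 + 18 = 10 + 18 = 28$)
$N{\left(k \right)} = 4 + k$ ($N{\left(k \right)} = 4 - k \left(-1\right) = 4 - - k = 4 + k$)
$\frac{1}{N{\left(H \right)}} = \frac{1}{4 + 28} = \frac{1}{32}$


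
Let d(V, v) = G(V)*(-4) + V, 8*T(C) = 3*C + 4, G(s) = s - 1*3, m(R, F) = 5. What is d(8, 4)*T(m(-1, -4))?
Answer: -57/2 ≈ -28.500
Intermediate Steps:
G(s) = -3 + s (G(s) = s - 3 = -3 + s)
T(C) = ½ + 3*C/8 (T(C) = (3*C + 4)/8 = (4 + 3*C)/8 = ½ + 3*C/8)
d(V, v) = 12 - 3*V (d(V, v) = (-3 + V)*(-4) + V = (12 - 4*V) + V = 12 - 3*V)
d(8, 4)*T(m(-1, -4)) = (12 - 3*8)*(½ + (3/8)*5) = (12 - 24)*(½ + 15/8) = -12*19/8 = -57/2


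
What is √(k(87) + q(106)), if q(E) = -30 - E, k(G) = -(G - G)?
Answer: 2*I*√34 ≈ 11.662*I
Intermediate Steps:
k(G) = 0 (k(G) = -1*0 = 0)
√(k(87) + q(106)) = √(0 + (-30 - 1*106)) = √(0 + (-30 - 106)) = √(0 - 136) = √(-136) = 2*I*√34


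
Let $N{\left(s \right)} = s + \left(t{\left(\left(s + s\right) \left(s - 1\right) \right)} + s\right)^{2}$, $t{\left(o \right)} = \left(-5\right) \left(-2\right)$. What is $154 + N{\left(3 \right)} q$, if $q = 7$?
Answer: $1358$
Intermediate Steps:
$t{\left(o \right)} = 10$
$N{\left(s \right)} = s + \left(10 + s\right)^{2}$
$154 + N{\left(3 \right)} q = 154 + \left(3 + \left(10 + 3\right)^{2}\right) 7 = 154 + \left(3 + 13^{2}\right) 7 = 154 + \left(3 + 169\right) 7 = 154 + 172 \cdot 7 = 154 + 1204 = 1358$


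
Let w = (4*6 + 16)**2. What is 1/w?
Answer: 1/1600 ≈ 0.00062500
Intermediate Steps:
w = 1600 (w = (24 + 16)**2 = 40**2 = 1600)
1/w = 1/1600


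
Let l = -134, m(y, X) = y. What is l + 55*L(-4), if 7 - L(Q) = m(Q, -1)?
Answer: 471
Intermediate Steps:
L(Q) = 7 - Q
l + 55*L(-4) = -134 + 55*(7 - 1*(-4)) = -134 + 55*(7 + 4) = -134 + 55*11 = -134 + 605 = 471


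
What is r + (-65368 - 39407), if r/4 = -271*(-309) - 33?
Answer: 230049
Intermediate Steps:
r = 334824 (r = 4*(-271*(-309) - 33) = 4*(83739 - 33) = 4*83706 = 334824)
r + (-65368 - 39407) = 334824 + (-65368 - 39407) = 334824 - 104775 = 230049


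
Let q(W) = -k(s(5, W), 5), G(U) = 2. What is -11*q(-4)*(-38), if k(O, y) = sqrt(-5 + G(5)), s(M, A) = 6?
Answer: -418*I*sqrt(3) ≈ -724.0*I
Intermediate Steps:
k(O, y) = I*sqrt(3) (k(O, y) = sqrt(-5 + 2) = sqrt(-3) = I*sqrt(3))
q(W) = -I*sqrt(3)
-11*q(-4)*(-38) = -(-11)*I*sqrt(3)*(-38) = (11*I*sqrt(3))*(-38) = -418*I*sqrt(3)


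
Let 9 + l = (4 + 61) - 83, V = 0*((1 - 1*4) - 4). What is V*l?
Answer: 0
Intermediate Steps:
V = 0 (V = 0*((1 - 4) - 4) = 0*(-3 - 4) = 0*(-7) = 0)
l = -27 (l = -9 + ((4 + 61) - 83) = -9 + (65 - 83) = -9 - 18 = -27)
V*l = 0*(-27) = 0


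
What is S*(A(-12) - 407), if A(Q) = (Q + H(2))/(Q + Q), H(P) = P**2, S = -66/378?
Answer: 13420/189 ≈ 71.005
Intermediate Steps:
S = -11/63 (S = -66*1/378 = -11/63 ≈ -0.17460)
A(Q) = (4 + Q)/(2*Q) (A(Q) = (Q + 2**2)/(Q + Q) = (Q + 4)/((2*Q)) = (4 + Q)*(1/(2*Q)) = (4 + Q)/(2*Q))
S*(A(-12) - 407) = -11*((1/2)*(4 - 12)/(-12) - 407)/63 = -11*((1/2)*(-1/12)*(-8) - 407)/63 = -11*(1/3 - 407)/63 = -11/63*(-1220/3) = 13420/189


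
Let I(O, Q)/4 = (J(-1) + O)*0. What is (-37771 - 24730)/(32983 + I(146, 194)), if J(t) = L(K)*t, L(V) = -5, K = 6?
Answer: -62501/32983 ≈ -1.8949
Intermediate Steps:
J(t) = -5*t
I(O, Q) = 0 (I(O, Q) = 4*((-5*(-1) + O)*0) = 4*((5 + O)*0) = 4*0 = 0)
(-37771 - 24730)/(32983 + I(146, 194)) = (-37771 - 24730)/(32983 + 0) = -62501/32983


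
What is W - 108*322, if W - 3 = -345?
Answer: -35118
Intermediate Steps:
W = -342 (W = 3 - 345 = -342)
W - 108*322 = -342 - 108*322 = -342 - 34776 = -35118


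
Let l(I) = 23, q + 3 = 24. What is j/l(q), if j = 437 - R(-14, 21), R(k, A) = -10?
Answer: 447/23 ≈ 19.435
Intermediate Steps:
q = 21 (q = -3 + 24 = 21)
j = 447 (j = 437 - 1*(-10) = 437 + 10 = 447)
j/l(q) = 447/23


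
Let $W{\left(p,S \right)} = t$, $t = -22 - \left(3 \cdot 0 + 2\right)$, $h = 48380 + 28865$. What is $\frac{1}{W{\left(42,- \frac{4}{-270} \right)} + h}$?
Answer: $\frac{1}{77221} \approx 1.295 \cdot 10^{-5}$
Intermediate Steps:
$h = 77245$
$t = -24$ ($t = -22 - \left(0 + 2\right) = -22 - 2 = -24$)
$W{\left(p,S \right)} = -24$
$\frac{1}{W{\left(42,- \frac{4}{-270} \right)} + h} = \frac{1}{-24 + 77245} = \frac{1}{77221}$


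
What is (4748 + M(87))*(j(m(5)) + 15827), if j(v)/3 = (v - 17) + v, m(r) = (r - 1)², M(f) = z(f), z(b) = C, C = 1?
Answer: 75376128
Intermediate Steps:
z(b) = 1
M(f) = 1
m(r) = (-1 + r)²
j(v) = -51 + 6*v (j(v) = 3*((v - 17) + v) = 3*((-17 + v) + v) = 3*(-17 + 2*v) = -51 + 6*v)
(4748 + M(87))*(j(m(5)) + 15827) = (4748 + 1)*((-51 + 6*(-1 + 5)²) + 15827) = 4749*((-51 + 6*4²) + 15827) = 4749*((-51 + 6*16) + 15827) = 4749*((-51 + 96) + 15827) = 4749*(45 + 15827) = 4749*15872 = 75376128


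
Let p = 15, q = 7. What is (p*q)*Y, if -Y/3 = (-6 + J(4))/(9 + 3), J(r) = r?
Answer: 105/2 ≈ 52.500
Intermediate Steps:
Y = 1/2 (Y = -3*(-6 + 4)/(9 + 3) = -(-6)/12 = -3*(-1/6) = 1/2 ≈ 0.50000)
(p*q)*Y = (15*7)*(1/2) = 105*(1/2) = 105/2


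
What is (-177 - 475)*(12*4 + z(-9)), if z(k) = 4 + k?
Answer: -28036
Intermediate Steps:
(-177 - 475)*(12*4 + z(-9)) = (-177 - 475)*(12*4 + (4 - 9)) = -652*(48 - 5) = -652*43 = -28036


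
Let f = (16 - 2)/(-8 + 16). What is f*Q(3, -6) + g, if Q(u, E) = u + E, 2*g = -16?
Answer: -53/4 ≈ -13.250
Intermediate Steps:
g = -8 (g = (½)*(-16) = -8)
Q(u, E) = E + u
f = 7/4 (f = 14/8 = 14*(⅛) = 7/4 ≈ 1.7500)
f*Q(3, -6) + g = 7*(-6 + 3)/4 - 8 = (7/4)*(-3) - 8 = -21/4 - 8 = -53/4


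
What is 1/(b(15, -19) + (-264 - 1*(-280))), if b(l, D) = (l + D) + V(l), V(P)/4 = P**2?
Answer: 1/912 ≈ 0.0010965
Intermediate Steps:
V(P) = 4*P**2
b(l, D) = D + l + 4*l**2 (b(l, D) = (l + D) + 4*l**2 = (D + l) + 4*l**2 = D + l + 4*l**2)
1/(b(15, -19) + (-264 - 1*(-280))) = 1/((-19 + 15 + 4*15**2) + (-264 - 1*(-280))) = 1/((-19 + 15 + 4*225) + (-264 + 280)) = 1/((-19 + 15 + 900) + 16) = 1/(896 + 16) = 1/912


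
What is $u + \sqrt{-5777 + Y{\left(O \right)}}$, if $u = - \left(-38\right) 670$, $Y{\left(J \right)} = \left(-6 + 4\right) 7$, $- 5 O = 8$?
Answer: $25460 + i \sqrt{5791} \approx 25460.0 + 76.099 i$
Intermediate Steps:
$O = - \frac{8}{5}$ ($O = \left(- \frac{1}{5}\right) 8 = - \frac{8}{5} \approx -1.6$)
$Y{\left(J \right)} = -14$ ($Y{\left(J \right)} = \left(-2\right) 7 = -14$)
$u = 25460$ ($u = \left(-1\right) \left(-25460\right) = 25460$)
$u + \sqrt{-5777 + Y{\left(O \right)}} = 25460 + \sqrt{-5777 - 14} = 25460 + \sqrt{-5791} = 25460 + i \sqrt{5791}$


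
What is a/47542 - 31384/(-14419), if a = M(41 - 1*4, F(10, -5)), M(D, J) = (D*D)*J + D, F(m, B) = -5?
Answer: 696946788/342754049 ≈ 2.0334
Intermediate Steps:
M(D, J) = D + J*D² (M(D, J) = D²*J + D = J*D² + D = D + J*D²)
a = -6808 (a = (41 - 1*4)*(1 + (41 - 1*4)*(-5)) = (41 - 4)*(1 + (41 - 4)*(-5)) = 37*(1 + 37*(-5)) = 37*(1 - 185) = 37*(-184) = -6808)
a/47542 - 31384/(-14419) = -6808/47542 - 31384/(-14419) = -6808*1/47542 - 31384*(-1/14419) = -3404/23771 + 31384/14419 = 696946788/342754049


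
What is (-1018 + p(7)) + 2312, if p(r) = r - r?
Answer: 1294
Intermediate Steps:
p(r) = 0
(-1018 + p(7)) + 2312 = (-1018 + 0) + 2312 = -1018 + 2312 = 1294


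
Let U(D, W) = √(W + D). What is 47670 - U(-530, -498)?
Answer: 47670 - 2*I*√257 ≈ 47670.0 - 32.062*I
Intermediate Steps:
U(D, W) = √(D + W)
47670 - U(-530, -498) = 47670 - √(-530 - 498) = 47670 - √(-1028) = 47670 - 2*I*√257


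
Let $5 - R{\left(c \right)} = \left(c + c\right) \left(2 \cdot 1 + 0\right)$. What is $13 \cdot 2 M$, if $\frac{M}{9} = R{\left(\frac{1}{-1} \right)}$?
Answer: $2106$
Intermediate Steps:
$R{\left(c \right)} = 5 - 4 c$ ($R{\left(c \right)} = 5 - \left(c + c\right) \left(2 \cdot 1 + 0\right) = 5 - 2 c \left(2 + 0\right) = 5 - 2 c 2 = 5 - 4 c$)
$M = 81$ ($M = 9 \left(5 - \frac{4}{-1}\right) = 9 \left(5 - -4\right) = 9 \left(5 + 4\right) = 9 \cdot 9 = 81$)
$13 \cdot 2 M = 13 \cdot 2 \cdot 81 = 26 \cdot 81 = 2106$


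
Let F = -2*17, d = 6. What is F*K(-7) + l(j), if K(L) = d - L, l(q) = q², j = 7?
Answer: -393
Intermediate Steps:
F = -34
K(L) = 6 - L
F*K(-7) + l(j) = -34*(6 - 1*(-7)) + 7² = -34*(6 + 7) + 49 = -34*13 + 49 = -442 + 49 = -393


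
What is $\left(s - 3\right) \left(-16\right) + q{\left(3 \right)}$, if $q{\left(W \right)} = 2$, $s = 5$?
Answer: $-30$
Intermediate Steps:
$\left(s - 3\right) \left(-16\right) + q{\left(3 \right)} = \left(5 - 3\right) \left(-16\right) + 2 = 2 \left(-16\right) + 2 = -32 + 2 = -30$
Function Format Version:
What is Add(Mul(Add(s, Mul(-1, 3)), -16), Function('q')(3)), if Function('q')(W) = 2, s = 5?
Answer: -30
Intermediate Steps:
Add(Mul(Add(s, Mul(-1, 3)), -16), Function('q')(3)) = Add(Mul(Add(5, Mul(-1, 3)), -16), 2) = Add(Mul(Add(5, -3), -16), 2) = Add(Mul(2, -16), 2) = Add(-32, 2) = -30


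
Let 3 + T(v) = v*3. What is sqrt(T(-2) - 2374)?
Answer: I*sqrt(2383) ≈ 48.816*I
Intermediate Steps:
T(v) = -3 + 3*v (T(v) = -3 + v*3 = -3 + 3*v)
sqrt(T(-2) - 2374) = sqrt((-3 + 3*(-2)) - 2374) = sqrt((-3 - 6) - 2374) = sqrt(-9 - 2374) = sqrt(-2383) = I*sqrt(2383)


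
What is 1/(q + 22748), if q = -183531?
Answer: -1/160783 ≈ -6.2196e-6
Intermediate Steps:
1/(q + 22748) = 1/(-183531 + 22748) = 1/(-160783) = -1/160783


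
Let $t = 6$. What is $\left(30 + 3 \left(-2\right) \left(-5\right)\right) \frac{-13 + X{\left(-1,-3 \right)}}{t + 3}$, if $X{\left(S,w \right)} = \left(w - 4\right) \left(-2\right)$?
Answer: $\frac{20}{3} \approx 6.6667$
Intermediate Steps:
$X{\left(S,w \right)} = 8 - 2 w$ ($X{\left(S,w \right)} = \left(-4 + w\right) \left(-2\right) = 8 - 2 w$)
$\left(30 + 3 \left(-2\right) \left(-5\right)\right) \frac{-13 + X{\left(-1,-3 \right)}}{t + 3} = \left(30 + 3 \left(-2\right) \left(-5\right)\right) \frac{-13 + \left(8 - -6\right)}{6 + 3} = \left(30 - -30\right) \frac{-13 + \left(8 + 6\right)}{9} = \left(30 + 30\right) \left(-13 + 14\right) \frac{1}{9} = 60 \cdot 1 \cdot \frac{1}{9} = 60 \cdot \frac{1}{9} = \frac{20}{3}$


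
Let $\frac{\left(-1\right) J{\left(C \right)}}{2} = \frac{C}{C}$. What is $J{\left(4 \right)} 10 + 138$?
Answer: $118$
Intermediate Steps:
$J{\left(C \right)} = -2$ ($J{\left(C \right)} = - 2 \frac{C}{C} = \left(-2\right) 1 = -2$)
$J{\left(4 \right)} 10 + 138 = \left(-2\right) 10 + 138 = -20 + 138 = 118$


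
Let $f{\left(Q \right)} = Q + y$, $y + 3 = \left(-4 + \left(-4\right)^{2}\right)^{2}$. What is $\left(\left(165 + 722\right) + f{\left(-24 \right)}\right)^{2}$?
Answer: $1008016$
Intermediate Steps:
$y = 141$ ($y = -3 + \left(-4 + \left(-4\right)^{2}\right)^{2} = -3 + \left(-4 + 16\right)^{2} = -3 + 12^{2} = -3 + 144 = 141$)
$f{\left(Q \right)} = 141 + Q$ ($f{\left(Q \right)} = Q + 141 = 141 + Q$)
$\left(\left(165 + 722\right) + f{\left(-24 \right)}\right)^{2} = \left(\left(165 + 722\right) + \left(141 - 24\right)\right)^{2} = \left(887 + 117\right)^{2} = 1004^{2} = 1008016$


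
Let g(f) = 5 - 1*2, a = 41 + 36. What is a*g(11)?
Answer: 231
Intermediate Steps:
a = 77
g(f) = 3 (g(f) = 5 - 2 = 3)
a*g(11) = 77*3 = 231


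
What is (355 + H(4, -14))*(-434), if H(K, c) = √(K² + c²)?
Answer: -154070 - 868*√53 ≈ -1.6039e+5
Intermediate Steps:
(355 + H(4, -14))*(-434) = (355 + √(4² + (-14)²))*(-434) = (355 + √(16 + 196))*(-434) = (355 + √212)*(-434) = (355 + 2*√53)*(-434) = -154070 - 868*√53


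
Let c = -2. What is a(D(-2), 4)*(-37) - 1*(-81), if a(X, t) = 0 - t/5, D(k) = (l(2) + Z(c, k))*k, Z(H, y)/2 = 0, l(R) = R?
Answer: 553/5 ≈ 110.60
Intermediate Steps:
Z(H, y) = 0 (Z(H, y) = 2*0 = 0)
D(k) = 2*k (D(k) = (2 + 0)*k = 2*k)
a(X, t) = -t/5 (a(X, t) = 0 - t/5 = -t/5)
a(D(-2), 4)*(-37) - 1*(-81) = -⅕*4*(-37) - 1*(-81) = -⅘*(-37) + 81 = 148/5 + 81 = 553/5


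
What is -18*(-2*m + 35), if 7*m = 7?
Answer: -594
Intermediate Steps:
m = 1 (m = (⅐)*7 = 1)
-18*(-2*m + 35) = -18*(-2*1 + 35) = -18*(-2 + 35) = -18*33 = -594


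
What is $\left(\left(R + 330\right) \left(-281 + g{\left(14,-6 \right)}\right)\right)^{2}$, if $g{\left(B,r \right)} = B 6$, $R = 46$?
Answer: $5486661184$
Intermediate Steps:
$g{\left(B,r \right)} = 6 B$
$\left(\left(R + 330\right) \left(-281 + g{\left(14,-6 \right)}\right)\right)^{2} = \left(\left(46 + 330\right) \left(-281 + 6 \cdot 14\right)\right)^{2} = \left(376 \left(-281 + 84\right)\right)^{2} = \left(376 \left(-197\right)\right)^{2} = \left(-74072\right)^{2} = 5486661184$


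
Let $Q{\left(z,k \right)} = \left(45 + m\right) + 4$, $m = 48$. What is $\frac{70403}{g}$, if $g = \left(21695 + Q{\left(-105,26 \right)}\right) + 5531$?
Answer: $\frac{70403}{27323} \approx 2.5767$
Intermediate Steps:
$Q{\left(z,k \right)} = 97$ ($Q{\left(z,k \right)} = \left(45 + 48\right) + 4 = 93 + 4 = 97$)
$g = 27323$ ($g = \left(21695 + 97\right) + 5531 = 21792 + 5531 = 27323$)
$\frac{70403}{g} = \frac{70403}{27323}$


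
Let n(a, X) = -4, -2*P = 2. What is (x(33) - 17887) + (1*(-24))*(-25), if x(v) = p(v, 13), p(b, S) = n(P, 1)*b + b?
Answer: -17386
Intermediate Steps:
P = -1 (P = -½*2 = -1)
p(b, S) = -3*b (p(b, S) = -4*b + b = -3*b)
x(v) = -3*v
(x(33) - 17887) + (1*(-24))*(-25) = (-3*33 - 17887) + (1*(-24))*(-25) = (-99 - 17887) - 24*(-25) = -17986 + 600 = -17386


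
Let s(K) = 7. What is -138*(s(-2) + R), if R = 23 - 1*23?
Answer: -966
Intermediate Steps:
R = 0 (R = 23 - 23 = 0)
-138*(s(-2) + R) = -138*(7 + 0) = -138*7 = -966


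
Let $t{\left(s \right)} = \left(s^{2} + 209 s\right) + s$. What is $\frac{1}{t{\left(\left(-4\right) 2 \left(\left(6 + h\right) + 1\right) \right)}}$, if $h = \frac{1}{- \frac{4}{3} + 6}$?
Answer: $- \frac{49}{430664} \approx -0.00011378$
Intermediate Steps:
$h = \frac{3}{14}$ ($h = \frac{1}{\left(-4\right) \frac{1}{3} + 6} = \frac{1}{- \frac{4}{3} + 6} = \frac{1}{\frac{14}{3}} = \frac{3}{14} \approx 0.21429$)
$t{\left(s \right)} = s^{2} + 210 s$
$\frac{1}{t{\left(\left(-4\right) 2 \left(\left(6 + h\right) + 1\right) \right)}} = \frac{1}{\left(-4\right) 2 \left(\left(6 + \frac{3}{14}\right) + 1\right) \left(210 + \left(-4\right) 2 \left(\left(6 + \frac{3}{14}\right) + 1\right)\right)} = \frac{1}{- 8 \left(\frac{87}{14} + 1\right) \left(210 - 8 \left(\frac{87}{14} + 1\right)\right)} = \frac{1}{\left(-8\right) \frac{101}{14} \left(210 - \frac{404}{7}\right)} = \frac{1}{\left(- \frac{404}{7}\right) \left(210 - \frac{404}{7}\right)} = \frac{1}{\left(- \frac{404}{7}\right) \frac{1066}{7}} = \frac{1}{- \frac{430664}{49}} = - \frac{49}{430664}$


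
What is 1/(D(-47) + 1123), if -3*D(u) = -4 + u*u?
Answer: 1/388 ≈ 0.0025773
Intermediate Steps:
D(u) = 4/3 - u²/3 (D(u) = -(-4 + u*u)/3 = -(-4 + u²)/3 = 4/3 - u²/3)
1/(D(-47) + 1123) = 1/((4/3 - ⅓*(-47)²) + 1123) = 1/((4/3 - ⅓*2209) + 1123) = 1/((4/3 - 2209/3) + 1123) = 1/(-735 + 1123) = 1/388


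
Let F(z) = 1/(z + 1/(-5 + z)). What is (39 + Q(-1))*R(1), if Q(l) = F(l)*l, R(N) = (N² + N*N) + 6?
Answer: 2232/7 ≈ 318.86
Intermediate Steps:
R(N) = 6 + 2*N² (R(N) = (N² + N²) + 6 = 2*N² + 6 = 6 + 2*N²)
Q(l) = l*(-5 + l)/(1 + l² - 5*l) (Q(l) = ((-5 + l)/(1 + l² - 5*l))*l = l*(-5 + l)/(1 + l² - 5*l))
(39 + Q(-1))*R(1) = (39 - (-5 - 1)/(1 + (-1)² - 5*(-1)))*(6 + 2*1²) = (39 - 1*(-6)/(1 + 1 + 5))*(6 + 2*1) = (39 - 1*(-6)/7)*(6 + 2) = (39 - 1*⅐*(-6))*8 = (39 + 6/7)*8 = (279/7)*8 = 2232/7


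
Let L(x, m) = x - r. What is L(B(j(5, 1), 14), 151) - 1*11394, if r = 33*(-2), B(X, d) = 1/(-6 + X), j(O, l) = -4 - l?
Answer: -124609/11 ≈ -11328.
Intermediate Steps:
r = -66
L(x, m) = 66 + x (L(x, m) = x - 1*(-66) = x + 66 = 66 + x)
L(B(j(5, 1), 14), 151) - 1*11394 = (66 + 1/(-6 + (-4 - 1*1))) - 1*11394 = (66 + 1/(-6 + (-4 - 1))) - 11394 = (66 + 1/(-6 - 5)) - 11394 = (66 + 1/(-11)) - 11394 = (66 - 1/11) - 11394 = 725/11 - 11394 = -124609/11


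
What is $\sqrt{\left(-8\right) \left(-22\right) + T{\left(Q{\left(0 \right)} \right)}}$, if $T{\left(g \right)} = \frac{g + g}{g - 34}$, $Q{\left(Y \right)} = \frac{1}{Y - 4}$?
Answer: $\frac{\sqrt{3303618}}{137} \approx 13.267$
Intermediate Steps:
$Q{\left(Y \right)} = \frac{1}{-4 + Y}$
$T{\left(g \right)} = \frac{2 g}{-34 + g}$ ($T{\left(g \right)} = \frac{2 g}{g - 34} = \frac{2 g}{-34 + g}$)
$\sqrt{\left(-8\right) \left(-22\right) + T{\left(Q{\left(0 \right)} \right)}} = \sqrt{\left(-8\right) \left(-22\right) + \frac{2}{\left(-4 + 0\right) \left(-34 + \frac{1}{-4 + 0}\right)}} = \sqrt{176 + \frac{2}{\left(-4\right) \left(-34 + \frac{1}{-4}\right)}} = \sqrt{176 + 2 \left(- \frac{1}{4}\right) \frac{1}{-34 - \frac{1}{4}}} = \sqrt{176 + 2 \left(- \frac{1}{4}\right) \frac{1}{- \frac{137}{4}}} = \sqrt{176 + 2 \left(- \frac{1}{4}\right) \left(- \frac{4}{137}\right)} = \sqrt{176 + \frac{2}{137}} = \sqrt{\frac{24114}{137}} = \frac{\sqrt{3303618}}{137}$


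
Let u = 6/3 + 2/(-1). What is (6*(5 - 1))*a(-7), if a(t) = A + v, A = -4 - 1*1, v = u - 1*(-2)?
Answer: -72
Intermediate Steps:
u = 0 (u = 6*(1/3) + 2*(-1) = 2 - 2 = 0)
v = 2 (v = 0 - 1*(-2) = 0 + 2 = 2)
A = -5 (A = -4 - 1 = -5)
a(t) = -3 (a(t) = -5 + 2 = -3)
(6*(5 - 1))*a(-7) = (6*(5 - 1))*(-3) = (6*4)*(-3) = 24*(-3) = -72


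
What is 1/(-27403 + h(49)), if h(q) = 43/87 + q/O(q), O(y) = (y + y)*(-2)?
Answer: -348/9536159 ≈ -3.6493e-5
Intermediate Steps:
O(y) = -4*y (O(y) = (2*y)*(-2) = -4*y)
h(q) = 85/348 (h(q) = 43/87 + q/((-4*q)) = 43*(1/87) + q*(-1/(4*q)) = 43/87 - ¼ = 85/348)
1/(-27403 + h(49)) = 1/(-27403 + 85/348) = 1/(-9536159/348) = -348/9536159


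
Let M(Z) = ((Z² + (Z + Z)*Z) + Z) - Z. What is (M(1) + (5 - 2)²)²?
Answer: 144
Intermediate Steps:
M(Z) = 3*Z² (M(Z) = ((Z² + (2*Z)*Z) + Z) - Z = ((Z² + 2*Z²) + Z) - Z = (3*Z² + Z) - Z = (Z + 3*Z²) - Z = 3*Z²)
(M(1) + (5 - 2)²)² = (3*1² + (5 - 2)²)² = (3*1 + 3²)² = (3 + 9)² = 12² = 144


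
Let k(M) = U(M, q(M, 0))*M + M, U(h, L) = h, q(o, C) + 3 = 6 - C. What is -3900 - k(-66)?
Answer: -8190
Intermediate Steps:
q(o, C) = 3 - C (q(o, C) = -3 + (6 - C) = 3 - C)
k(M) = M + M**2 (k(M) = M*M + M = M**2 + M = M + M**2)
-3900 - k(-66) = -3900 - (-66)*(1 - 66) = -3900 - (-66)*(-65) = -3900 - 1*4290 = -3900 - 4290 = -8190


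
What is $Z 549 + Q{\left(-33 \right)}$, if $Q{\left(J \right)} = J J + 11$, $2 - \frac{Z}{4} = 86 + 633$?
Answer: $-1573432$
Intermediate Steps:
$Z = -2868$ ($Z = 8 - 4 \left(86 + 633\right) = 8 - 2876 = -2868$)
$Q{\left(J \right)} = 11 + J^{2}$ ($Q{\left(J \right)} = J^{2} + 11 = 11 + J^{2}$)
$Z 549 + Q{\left(-33 \right)} = \left(-2868\right) 549 + \left(11 + \left(-33\right)^{2}\right) = -1574532 + \left(11 + 1089\right) = -1574532 + 1100 = -1573432$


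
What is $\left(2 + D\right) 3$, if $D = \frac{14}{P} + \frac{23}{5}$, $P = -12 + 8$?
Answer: $\frac{93}{10} \approx 9.3$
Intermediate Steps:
$P = -4$
$D = \frac{11}{10}$ ($D = \frac{14}{-4} + \frac{23}{5} = 14 \left(- \frac{1}{4}\right) + 23 \cdot \frac{1}{5} = - \frac{7}{2} + \frac{23}{5} = \frac{11}{10} \approx 1.1$)
$\left(2 + D\right) 3 = \left(2 + \frac{11}{10}\right) 3 = \frac{31}{10} \cdot 3 = \frac{93}{10}$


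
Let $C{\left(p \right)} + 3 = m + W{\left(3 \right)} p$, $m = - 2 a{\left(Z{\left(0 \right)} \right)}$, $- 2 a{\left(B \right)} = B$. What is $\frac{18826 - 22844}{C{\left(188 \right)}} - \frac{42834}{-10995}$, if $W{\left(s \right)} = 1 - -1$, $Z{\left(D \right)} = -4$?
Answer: $- \frac{230668}{32985} \approx -6.9931$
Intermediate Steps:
$a{\left(B \right)} = - \frac{B}{2}$
$W{\left(s \right)} = 2$ ($W{\left(s \right)} = 1 + 1 = 2$)
$m = -4$ ($m = - 2 \left(\left(- \frac{1}{2}\right) \left(-4\right)\right) = \left(-2\right) 2 = -4$)
$C{\left(p \right)} = -7 + 2 p$ ($C{\left(p \right)} = -3 + \left(-4 + 2 p\right) = -7 + 2 p$)
$\frac{18826 - 22844}{C{\left(188 \right)}} - \frac{42834}{-10995} = \frac{18826 - 22844}{-7 + 2 \cdot 188} - \frac{42834}{-10995} = \frac{18826 - 22844}{-7 + 376} - - \frac{14278}{3665} = - \frac{4018}{369} + \frac{14278}{3665} = \left(-4018\right) \frac{1}{369} + \frac{14278}{3665} = - \frac{98}{9} + \frac{14278}{3665} = - \frac{230668}{32985}$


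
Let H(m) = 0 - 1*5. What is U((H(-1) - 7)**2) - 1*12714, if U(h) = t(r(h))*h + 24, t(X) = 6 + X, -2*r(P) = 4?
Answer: -12114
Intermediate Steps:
r(P) = -2 (r(P) = -1/2*4 = -2)
H(m) = -5 (H(m) = 0 - 5 = -5)
U(h) = 24 + 4*h (U(h) = (6 - 2)*h + 24 = 4*h + 24 = 24 + 4*h)
U((H(-1) - 7)**2) - 1*12714 = (24 + 4*(-5 - 7)**2) - 1*12714 = (24 + 4*(-12)**2) - 12714 = (24 + 4*144) - 12714 = (24 + 576) - 12714 = 600 - 12714 = -12114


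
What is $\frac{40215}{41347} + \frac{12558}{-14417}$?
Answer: $\frac{4657233}{45853823} \approx 0.10157$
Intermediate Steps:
$\frac{40215}{41347} + \frac{12558}{-14417} = 40215 \cdot \frac{1}{41347} + 12558 \left(- \frac{1}{14417}\right) = \frac{40215}{41347} - \frac{966}{1109} = \frac{4657233}{45853823}$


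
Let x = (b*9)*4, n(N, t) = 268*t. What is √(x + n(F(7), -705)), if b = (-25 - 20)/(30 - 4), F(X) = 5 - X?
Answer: I*√31941390/13 ≈ 434.74*I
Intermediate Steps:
b = -45/26 ≈ -1.7308
x = -810/13 (x = -45/26*9*4 = -405/26*4 = -810/13 ≈ -62.308)
√(x + n(F(7), -705)) = √(-810/13 + 268*(-705)) = √(-810/13 - 188940) = √(-2457030/13) = I*√31941390/13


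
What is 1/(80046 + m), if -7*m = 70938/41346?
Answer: 2297/183865099 ≈ 1.2493e-5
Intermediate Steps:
m = -563/2297 (m = -10134/41346 = -⅐*3941/2297 = -563/2297 ≈ -0.24510)
1/(80046 + m) = 1/(80046 - 563/2297) = 1/(183865099/2297) = 2297/183865099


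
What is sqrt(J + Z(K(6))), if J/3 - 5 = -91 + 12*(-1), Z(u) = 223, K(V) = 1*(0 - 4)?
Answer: I*sqrt(71) ≈ 8.4261*I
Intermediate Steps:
K(V) = -4 (K(V) = 1*(-4) = -4)
J = -294 (J = 15 + 3*(-91 + 12*(-1)) = 15 + 3*(-91 - 12) = 15 + 3*(-103) = 15 - 309 = -294)
sqrt(J + Z(K(6))) = sqrt(-294 + 223) = sqrt(-71) = I*sqrt(71)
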